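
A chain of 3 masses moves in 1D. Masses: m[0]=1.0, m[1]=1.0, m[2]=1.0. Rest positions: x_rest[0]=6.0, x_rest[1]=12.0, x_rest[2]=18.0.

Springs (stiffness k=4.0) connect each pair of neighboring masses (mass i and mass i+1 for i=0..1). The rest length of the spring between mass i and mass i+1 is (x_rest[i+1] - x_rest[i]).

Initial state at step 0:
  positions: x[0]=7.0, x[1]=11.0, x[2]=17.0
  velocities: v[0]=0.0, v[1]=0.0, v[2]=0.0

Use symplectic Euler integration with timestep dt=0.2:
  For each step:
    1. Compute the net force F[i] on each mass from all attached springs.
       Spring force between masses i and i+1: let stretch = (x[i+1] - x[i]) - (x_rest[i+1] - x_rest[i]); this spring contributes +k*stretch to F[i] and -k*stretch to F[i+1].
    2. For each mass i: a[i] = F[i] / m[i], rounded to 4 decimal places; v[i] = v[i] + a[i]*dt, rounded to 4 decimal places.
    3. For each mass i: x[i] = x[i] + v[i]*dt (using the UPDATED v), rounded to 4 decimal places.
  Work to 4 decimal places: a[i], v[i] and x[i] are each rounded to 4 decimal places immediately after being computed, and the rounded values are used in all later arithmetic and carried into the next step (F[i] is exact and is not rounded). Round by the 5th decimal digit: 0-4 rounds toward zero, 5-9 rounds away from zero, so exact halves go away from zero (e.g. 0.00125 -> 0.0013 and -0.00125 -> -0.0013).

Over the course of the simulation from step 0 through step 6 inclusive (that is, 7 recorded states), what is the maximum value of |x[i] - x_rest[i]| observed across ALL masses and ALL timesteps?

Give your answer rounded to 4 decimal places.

Step 0: x=[7.0000 11.0000 17.0000] v=[0.0000 0.0000 0.0000]
Step 1: x=[6.6800 11.3200 17.0000] v=[-1.6000 1.6000 0.0000]
Step 2: x=[6.1424 11.8064 17.0512] v=[-2.6880 2.4320 0.2560]
Step 3: x=[5.5510 12.2257 17.2232] v=[-2.9568 2.0966 0.8602]
Step 4: x=[5.0676 12.3767 17.5556] v=[-2.4170 0.7548 1.6622]
Step 5: x=[4.7937 12.1868 18.0194] v=[-1.3697 -0.9494 2.3191]
Step 6: x=[4.7427 11.7472 18.5100] v=[-0.2552 -2.1978 2.4530]
Max displacement = 1.2573

Answer: 1.2573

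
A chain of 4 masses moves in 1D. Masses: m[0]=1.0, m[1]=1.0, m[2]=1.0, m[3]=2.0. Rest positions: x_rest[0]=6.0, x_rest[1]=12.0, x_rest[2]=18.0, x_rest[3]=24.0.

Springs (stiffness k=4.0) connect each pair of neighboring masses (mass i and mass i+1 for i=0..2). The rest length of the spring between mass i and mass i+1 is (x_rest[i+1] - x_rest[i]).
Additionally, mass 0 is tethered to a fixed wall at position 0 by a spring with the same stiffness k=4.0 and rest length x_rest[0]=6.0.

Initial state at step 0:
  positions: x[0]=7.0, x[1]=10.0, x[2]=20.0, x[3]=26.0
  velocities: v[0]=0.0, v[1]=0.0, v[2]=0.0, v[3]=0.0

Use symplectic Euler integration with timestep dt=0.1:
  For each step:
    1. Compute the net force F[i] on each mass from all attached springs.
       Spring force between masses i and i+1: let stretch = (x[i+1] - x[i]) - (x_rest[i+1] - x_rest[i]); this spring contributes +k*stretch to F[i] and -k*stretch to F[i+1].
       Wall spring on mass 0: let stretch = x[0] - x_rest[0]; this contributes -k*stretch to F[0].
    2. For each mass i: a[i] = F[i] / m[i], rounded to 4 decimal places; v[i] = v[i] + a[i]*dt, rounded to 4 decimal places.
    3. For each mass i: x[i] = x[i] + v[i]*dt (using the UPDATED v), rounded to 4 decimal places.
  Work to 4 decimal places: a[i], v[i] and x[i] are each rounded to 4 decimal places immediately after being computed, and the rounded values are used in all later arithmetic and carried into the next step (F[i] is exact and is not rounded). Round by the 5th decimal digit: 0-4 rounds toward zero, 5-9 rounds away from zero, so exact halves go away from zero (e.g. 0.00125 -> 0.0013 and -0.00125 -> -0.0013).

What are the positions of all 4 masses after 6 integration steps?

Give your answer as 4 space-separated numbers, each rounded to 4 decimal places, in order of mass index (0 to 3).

Step 0: x=[7.0000 10.0000 20.0000 26.0000] v=[0.0000 0.0000 0.0000 0.0000]
Step 1: x=[6.8400 10.2800 19.8400 26.0000] v=[-1.6000 2.8000 -1.6000 0.0000]
Step 2: x=[6.5440 10.8048 19.5440 25.9968] v=[-2.9600 5.2480 -2.9600 -0.0320]
Step 3: x=[6.1567 11.5087 19.1565 25.9845] v=[-3.8733 7.0394 -3.8746 -0.1226]
Step 4: x=[5.7372 12.3045 18.7363 25.9557] v=[-4.1952 7.9577 -4.2025 -0.2882]
Step 5: x=[5.3509 13.0949 18.3476 25.9025] v=[-3.8632 7.9035 -3.8875 -0.5321]
Step 6: x=[5.0603 13.7856 18.0509 25.8182] v=[-2.9060 6.9070 -2.9666 -0.8431]

Answer: 5.0603 13.7856 18.0509 25.8182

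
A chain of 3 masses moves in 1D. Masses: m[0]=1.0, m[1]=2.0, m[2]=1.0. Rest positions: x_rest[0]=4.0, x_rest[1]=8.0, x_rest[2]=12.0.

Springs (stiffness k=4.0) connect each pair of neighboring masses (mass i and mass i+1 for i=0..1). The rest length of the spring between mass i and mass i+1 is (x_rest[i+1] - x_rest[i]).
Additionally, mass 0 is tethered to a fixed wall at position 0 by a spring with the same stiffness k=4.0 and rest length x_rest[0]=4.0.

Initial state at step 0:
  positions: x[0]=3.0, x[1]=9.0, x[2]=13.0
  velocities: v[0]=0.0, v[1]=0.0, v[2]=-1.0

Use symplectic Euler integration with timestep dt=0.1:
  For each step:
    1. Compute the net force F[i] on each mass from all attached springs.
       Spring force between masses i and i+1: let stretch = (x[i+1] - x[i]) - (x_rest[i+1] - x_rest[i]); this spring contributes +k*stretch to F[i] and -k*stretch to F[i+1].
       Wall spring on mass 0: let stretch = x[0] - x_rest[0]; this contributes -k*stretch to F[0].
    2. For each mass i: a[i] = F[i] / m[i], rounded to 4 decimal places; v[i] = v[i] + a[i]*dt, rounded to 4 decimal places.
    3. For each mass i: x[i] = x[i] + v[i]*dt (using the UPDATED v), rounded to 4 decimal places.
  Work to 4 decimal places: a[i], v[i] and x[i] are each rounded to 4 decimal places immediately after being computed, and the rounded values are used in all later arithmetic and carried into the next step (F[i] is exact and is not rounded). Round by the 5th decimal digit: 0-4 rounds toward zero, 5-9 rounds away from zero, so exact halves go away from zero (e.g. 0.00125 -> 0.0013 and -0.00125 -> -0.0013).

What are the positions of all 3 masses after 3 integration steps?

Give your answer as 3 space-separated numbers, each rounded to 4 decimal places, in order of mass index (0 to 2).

Answer: 3.6650 8.7717 12.7080

Derivation:
Step 0: x=[3.0000 9.0000 13.0000] v=[0.0000 0.0000 -1.0000]
Step 1: x=[3.1200 8.9600 12.9000] v=[1.2000 -0.4000 -1.0000]
Step 2: x=[3.3488 8.8820 12.8024] v=[2.2880 -0.7800 -0.9760]
Step 3: x=[3.6650 8.7717 12.7080] v=[3.1618 -1.1026 -0.9442]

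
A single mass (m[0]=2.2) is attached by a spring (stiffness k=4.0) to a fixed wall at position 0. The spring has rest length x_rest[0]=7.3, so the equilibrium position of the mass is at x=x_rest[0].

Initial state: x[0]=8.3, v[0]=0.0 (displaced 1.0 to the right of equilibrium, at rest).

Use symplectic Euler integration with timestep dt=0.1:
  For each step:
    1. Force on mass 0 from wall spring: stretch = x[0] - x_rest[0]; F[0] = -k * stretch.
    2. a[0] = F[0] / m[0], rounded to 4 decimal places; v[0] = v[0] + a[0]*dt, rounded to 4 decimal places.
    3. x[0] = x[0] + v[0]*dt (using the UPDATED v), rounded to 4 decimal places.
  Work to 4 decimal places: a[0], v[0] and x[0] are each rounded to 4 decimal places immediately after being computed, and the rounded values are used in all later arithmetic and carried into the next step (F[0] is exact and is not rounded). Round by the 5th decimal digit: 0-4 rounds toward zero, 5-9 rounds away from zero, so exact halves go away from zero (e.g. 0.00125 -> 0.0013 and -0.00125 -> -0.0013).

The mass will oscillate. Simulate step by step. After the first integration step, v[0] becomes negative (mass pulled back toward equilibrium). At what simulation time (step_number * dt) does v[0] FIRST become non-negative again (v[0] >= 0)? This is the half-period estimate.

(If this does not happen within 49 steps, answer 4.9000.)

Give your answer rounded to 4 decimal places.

Step 0: x=[8.3000] v=[0.0000]
Step 1: x=[8.2818] v=[-0.1818]
Step 2: x=[8.2458] v=[-0.3603]
Step 3: x=[8.1926] v=[-0.5323]
Step 4: x=[8.1231] v=[-0.6946]
Step 5: x=[8.0387] v=[-0.8443]
Step 6: x=[7.9408] v=[-0.9786]
Step 7: x=[7.8313] v=[-1.0951]
Step 8: x=[7.7121] v=[-1.1917]
Step 9: x=[7.5854] v=[-1.2666]
Step 10: x=[7.4536] v=[-1.3185]
Step 11: x=[7.3190] v=[-1.3464]
Step 12: x=[7.1840] v=[-1.3499]
Step 13: x=[7.0511] v=[-1.3288]
Step 14: x=[6.9227] v=[-1.2836]
Step 15: x=[6.8012] v=[-1.2150]
Step 16: x=[6.6888] v=[-1.1243]
Step 17: x=[6.5875] v=[-1.0132]
Step 18: x=[6.4991] v=[-0.8837]
Step 19: x=[6.4253] v=[-0.7381]
Step 20: x=[6.3674] v=[-0.5791]
Step 21: x=[6.3265] v=[-0.4095]
Step 22: x=[6.3033] v=[-0.2325]
Step 23: x=[6.2982] v=[-0.0513]
Step 24: x=[6.3113] v=[0.1309]
First v>=0 after going negative at step 24, time=2.4000

Answer: 2.4000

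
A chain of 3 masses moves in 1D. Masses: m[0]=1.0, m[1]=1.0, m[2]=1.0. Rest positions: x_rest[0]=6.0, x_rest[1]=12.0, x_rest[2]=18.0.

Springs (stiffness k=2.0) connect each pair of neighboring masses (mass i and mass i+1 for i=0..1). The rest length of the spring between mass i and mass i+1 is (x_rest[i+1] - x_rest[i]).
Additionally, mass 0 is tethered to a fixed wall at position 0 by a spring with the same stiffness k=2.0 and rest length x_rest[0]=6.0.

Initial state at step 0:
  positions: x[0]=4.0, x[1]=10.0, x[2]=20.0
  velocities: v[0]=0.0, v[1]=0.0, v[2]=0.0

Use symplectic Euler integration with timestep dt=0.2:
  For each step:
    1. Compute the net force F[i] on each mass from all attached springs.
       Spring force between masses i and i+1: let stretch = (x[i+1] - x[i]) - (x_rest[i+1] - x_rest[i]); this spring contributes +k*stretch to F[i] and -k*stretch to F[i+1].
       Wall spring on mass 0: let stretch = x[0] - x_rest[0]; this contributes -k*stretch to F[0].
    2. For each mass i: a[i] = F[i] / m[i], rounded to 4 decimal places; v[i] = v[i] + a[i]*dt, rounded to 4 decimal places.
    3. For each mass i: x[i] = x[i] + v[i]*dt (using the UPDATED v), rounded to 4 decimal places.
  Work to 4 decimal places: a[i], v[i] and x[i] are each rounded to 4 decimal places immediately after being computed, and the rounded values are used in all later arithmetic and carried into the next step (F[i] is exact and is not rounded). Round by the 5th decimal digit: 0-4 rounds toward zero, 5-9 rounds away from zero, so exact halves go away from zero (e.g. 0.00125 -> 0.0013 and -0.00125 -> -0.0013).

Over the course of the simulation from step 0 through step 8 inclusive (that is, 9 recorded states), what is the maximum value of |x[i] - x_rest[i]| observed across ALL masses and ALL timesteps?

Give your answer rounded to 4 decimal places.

Answer: 2.2132

Derivation:
Step 0: x=[4.0000 10.0000 20.0000] v=[0.0000 0.0000 0.0000]
Step 1: x=[4.1600 10.3200 19.6800] v=[0.8000 1.6000 -1.6000]
Step 2: x=[4.4800 10.8960 19.0912] v=[1.6000 2.8800 -2.9440]
Step 3: x=[4.9549 11.6143 18.3268] v=[2.3744 3.5917 -3.8221]
Step 4: x=[5.5661 12.3369 17.5054] v=[3.0562 3.6129 -4.1071]
Step 5: x=[6.2737 12.9313 16.7505] v=[3.5381 2.9720 -3.7745]
Step 6: x=[7.0120 13.2986 16.1701] v=[3.6917 1.8366 -2.9022]
Step 7: x=[7.6923 13.3927 15.8399] v=[3.4015 0.4706 -1.6508]
Step 8: x=[8.2132 13.2266 15.7940] v=[2.6047 -0.8307 -0.2297]
Max displacement = 2.2132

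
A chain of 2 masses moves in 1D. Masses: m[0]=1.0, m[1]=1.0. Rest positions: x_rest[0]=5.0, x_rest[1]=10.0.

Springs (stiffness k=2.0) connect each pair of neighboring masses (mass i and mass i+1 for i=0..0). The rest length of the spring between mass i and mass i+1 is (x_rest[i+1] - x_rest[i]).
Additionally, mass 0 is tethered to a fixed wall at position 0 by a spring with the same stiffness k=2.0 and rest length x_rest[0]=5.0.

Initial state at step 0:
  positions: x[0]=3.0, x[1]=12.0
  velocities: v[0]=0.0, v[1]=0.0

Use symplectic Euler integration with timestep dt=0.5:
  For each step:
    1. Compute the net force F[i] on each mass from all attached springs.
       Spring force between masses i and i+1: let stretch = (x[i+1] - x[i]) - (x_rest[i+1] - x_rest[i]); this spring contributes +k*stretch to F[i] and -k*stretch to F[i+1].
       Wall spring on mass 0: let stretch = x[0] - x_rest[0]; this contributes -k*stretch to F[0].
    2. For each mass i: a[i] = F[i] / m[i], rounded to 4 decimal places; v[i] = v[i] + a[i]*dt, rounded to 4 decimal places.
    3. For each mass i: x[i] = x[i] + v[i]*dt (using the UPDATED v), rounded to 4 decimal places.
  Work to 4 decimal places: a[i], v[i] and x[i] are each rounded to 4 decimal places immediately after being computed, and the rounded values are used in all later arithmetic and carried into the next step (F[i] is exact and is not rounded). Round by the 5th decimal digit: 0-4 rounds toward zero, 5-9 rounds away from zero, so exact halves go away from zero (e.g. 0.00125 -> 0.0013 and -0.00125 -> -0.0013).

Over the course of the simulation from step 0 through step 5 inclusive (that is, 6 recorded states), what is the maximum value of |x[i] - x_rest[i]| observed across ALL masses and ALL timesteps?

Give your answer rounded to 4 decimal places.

Answer: 3.0000

Derivation:
Step 0: x=[3.0000 12.0000] v=[0.0000 0.0000]
Step 1: x=[6.0000 10.0000] v=[6.0000 -4.0000]
Step 2: x=[8.0000 8.5000] v=[4.0000 -3.0000]
Step 3: x=[6.2500 9.2500] v=[-3.5000 1.5000]
Step 4: x=[2.8750 11.0000] v=[-6.7500 3.5000]
Step 5: x=[2.1250 11.1875] v=[-1.5000 0.3750]
Max displacement = 3.0000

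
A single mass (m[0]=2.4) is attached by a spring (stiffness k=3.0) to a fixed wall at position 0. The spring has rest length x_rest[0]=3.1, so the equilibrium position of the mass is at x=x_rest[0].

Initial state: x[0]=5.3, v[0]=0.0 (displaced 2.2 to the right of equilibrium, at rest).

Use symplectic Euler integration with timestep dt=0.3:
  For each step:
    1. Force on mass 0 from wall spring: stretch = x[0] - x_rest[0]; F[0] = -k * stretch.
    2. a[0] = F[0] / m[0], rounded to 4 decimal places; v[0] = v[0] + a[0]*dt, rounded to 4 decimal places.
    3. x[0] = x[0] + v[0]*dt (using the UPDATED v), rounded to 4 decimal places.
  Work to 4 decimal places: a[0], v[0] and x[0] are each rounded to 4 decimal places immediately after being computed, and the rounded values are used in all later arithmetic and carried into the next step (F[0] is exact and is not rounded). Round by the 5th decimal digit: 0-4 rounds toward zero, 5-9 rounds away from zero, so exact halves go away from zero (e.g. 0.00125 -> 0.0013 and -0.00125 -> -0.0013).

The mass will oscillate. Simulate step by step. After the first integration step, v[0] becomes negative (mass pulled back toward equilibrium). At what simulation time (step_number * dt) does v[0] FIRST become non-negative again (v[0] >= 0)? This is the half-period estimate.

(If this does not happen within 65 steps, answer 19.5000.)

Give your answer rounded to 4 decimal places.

Answer: 3.0000

Derivation:
Step 0: x=[5.3000] v=[0.0000]
Step 1: x=[5.0525] v=[-0.8250]
Step 2: x=[4.5853] v=[-1.5572]
Step 3: x=[3.9510] v=[-2.1142]
Step 4: x=[3.2210] v=[-2.4333]
Step 5: x=[2.4774] v=[-2.4787]
Step 6: x=[1.8038] v=[-2.2452]
Step 7: x=[1.2761] v=[-1.7591]
Step 8: x=[0.9536] v=[-1.0751]
Step 9: x=[0.8725] v=[-0.2702]
Step 10: x=[1.0420] v=[0.5651]
First v>=0 after going negative at step 10, time=3.0000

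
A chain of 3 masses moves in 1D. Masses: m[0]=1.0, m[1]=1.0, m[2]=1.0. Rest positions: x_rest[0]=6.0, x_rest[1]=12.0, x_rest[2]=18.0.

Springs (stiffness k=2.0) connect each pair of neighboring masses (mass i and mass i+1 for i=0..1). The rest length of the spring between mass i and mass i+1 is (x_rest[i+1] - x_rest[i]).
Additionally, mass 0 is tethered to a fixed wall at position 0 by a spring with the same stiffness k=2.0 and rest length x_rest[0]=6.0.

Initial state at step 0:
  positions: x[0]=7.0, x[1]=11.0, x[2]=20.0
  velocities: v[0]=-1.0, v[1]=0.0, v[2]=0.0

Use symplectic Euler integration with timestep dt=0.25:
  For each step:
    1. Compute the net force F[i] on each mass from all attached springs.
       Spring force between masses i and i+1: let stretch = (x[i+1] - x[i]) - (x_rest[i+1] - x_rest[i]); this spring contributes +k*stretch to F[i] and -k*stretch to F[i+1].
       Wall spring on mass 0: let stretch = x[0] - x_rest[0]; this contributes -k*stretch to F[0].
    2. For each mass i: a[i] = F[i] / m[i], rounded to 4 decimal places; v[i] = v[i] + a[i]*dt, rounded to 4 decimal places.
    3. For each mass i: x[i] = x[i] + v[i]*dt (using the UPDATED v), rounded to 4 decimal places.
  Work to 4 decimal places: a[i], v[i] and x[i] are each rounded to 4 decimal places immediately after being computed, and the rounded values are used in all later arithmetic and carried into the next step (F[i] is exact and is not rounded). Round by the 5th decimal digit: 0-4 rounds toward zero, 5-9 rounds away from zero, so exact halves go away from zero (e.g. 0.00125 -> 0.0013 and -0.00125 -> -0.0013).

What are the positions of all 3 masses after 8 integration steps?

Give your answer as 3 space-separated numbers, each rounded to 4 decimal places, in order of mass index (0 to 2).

Step 0: x=[7.0000 11.0000 20.0000] v=[-1.0000 0.0000 0.0000]
Step 1: x=[6.3750 11.6250 19.6250] v=[-2.5000 2.5000 -1.5000]
Step 2: x=[5.6094 12.5938 19.0000] v=[-3.0625 3.8750 -2.5000]
Step 3: x=[5.0157 13.4903 18.3242] v=[-2.3750 3.5859 -2.7031]
Step 4: x=[4.8543 13.9317 17.7942] v=[-0.6456 1.7656 -2.1201]
Step 5: x=[5.2208 13.7212 17.5314] v=[1.4660 -0.8419 -1.0514]
Step 6: x=[5.9973 12.9245 17.5423] v=[3.1058 -3.1870 0.0435]
Step 7: x=[6.8900 11.8391 17.7260] v=[3.5708 -4.3417 0.7346]
Step 8: x=[7.5401 10.8709 17.9238] v=[2.6004 -3.8728 0.7912]

Answer: 7.5401 10.8709 17.9238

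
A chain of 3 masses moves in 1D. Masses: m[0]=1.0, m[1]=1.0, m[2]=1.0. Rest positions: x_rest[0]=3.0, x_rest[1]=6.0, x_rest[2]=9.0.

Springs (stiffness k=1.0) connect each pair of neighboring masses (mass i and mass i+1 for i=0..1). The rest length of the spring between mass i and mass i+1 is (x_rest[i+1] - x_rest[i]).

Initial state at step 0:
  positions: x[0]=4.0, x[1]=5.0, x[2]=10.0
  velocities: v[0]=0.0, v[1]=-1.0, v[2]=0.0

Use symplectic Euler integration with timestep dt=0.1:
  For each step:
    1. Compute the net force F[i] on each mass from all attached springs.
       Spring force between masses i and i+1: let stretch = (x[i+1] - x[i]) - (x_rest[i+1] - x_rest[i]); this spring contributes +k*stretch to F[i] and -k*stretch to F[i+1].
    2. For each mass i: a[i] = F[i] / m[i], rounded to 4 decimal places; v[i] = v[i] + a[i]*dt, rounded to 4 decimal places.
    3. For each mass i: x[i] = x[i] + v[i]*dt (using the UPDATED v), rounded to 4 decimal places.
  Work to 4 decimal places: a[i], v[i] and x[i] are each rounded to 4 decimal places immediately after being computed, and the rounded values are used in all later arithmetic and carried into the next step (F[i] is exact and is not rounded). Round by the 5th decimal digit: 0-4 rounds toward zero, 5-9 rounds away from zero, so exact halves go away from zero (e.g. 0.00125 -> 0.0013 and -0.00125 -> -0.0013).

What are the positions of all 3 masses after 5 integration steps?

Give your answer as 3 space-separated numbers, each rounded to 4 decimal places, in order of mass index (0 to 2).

Answer: 3.7011 5.0978 9.7011

Derivation:
Step 0: x=[4.0000 5.0000 10.0000] v=[0.0000 -1.0000 0.0000]
Step 1: x=[3.9800 4.9400 9.9800] v=[-0.2000 -0.6000 -0.2000]
Step 2: x=[3.9396 4.9208 9.9396] v=[-0.4040 -0.1920 -0.4040]
Step 3: x=[3.8790 4.9420 9.8790] v=[-0.6059 0.2118 -0.6059]
Step 4: x=[3.7990 5.0019 9.7990] v=[-0.7996 0.5992 -0.7996]
Step 5: x=[3.7011 5.0978 9.7011] v=[-0.9793 0.9586 -0.9793]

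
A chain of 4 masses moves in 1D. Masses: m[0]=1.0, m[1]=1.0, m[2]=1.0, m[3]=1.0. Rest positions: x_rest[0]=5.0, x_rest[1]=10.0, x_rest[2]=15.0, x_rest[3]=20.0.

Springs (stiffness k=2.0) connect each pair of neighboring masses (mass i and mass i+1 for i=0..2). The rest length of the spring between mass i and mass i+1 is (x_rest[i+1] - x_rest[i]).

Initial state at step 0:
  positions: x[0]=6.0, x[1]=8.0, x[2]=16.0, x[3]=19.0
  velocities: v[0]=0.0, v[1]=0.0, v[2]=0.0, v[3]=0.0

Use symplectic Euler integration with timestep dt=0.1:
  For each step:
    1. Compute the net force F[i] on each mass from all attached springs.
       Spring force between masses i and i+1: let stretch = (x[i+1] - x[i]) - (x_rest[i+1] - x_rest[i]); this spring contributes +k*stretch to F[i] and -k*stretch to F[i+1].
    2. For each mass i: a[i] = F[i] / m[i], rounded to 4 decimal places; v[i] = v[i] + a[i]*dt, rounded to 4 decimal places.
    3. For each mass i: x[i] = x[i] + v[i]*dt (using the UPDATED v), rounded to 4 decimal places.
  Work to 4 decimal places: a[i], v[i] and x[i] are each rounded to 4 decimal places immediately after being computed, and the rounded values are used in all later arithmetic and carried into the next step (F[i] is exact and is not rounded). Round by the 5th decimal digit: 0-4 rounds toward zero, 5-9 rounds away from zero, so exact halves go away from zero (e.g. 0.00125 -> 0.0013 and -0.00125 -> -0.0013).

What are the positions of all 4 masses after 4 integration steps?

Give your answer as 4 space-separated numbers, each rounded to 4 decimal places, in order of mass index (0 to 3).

Step 0: x=[6.0000 8.0000 16.0000 19.0000] v=[0.0000 0.0000 0.0000 0.0000]
Step 1: x=[5.9400 8.1200 15.9000 19.0400] v=[-0.6000 1.2000 -1.0000 0.4000]
Step 2: x=[5.8236 8.3520 15.7072 19.1172] v=[-1.1640 2.3200 -1.9280 0.7720]
Step 3: x=[5.6578 8.6805 15.4355 19.2262] v=[-1.6583 3.2854 -2.7170 1.0900]
Step 4: x=[5.4524 9.0837 15.1045 19.3594] v=[-2.0538 4.0319 -3.3099 1.3319]

Answer: 5.4524 9.0837 15.1045 19.3594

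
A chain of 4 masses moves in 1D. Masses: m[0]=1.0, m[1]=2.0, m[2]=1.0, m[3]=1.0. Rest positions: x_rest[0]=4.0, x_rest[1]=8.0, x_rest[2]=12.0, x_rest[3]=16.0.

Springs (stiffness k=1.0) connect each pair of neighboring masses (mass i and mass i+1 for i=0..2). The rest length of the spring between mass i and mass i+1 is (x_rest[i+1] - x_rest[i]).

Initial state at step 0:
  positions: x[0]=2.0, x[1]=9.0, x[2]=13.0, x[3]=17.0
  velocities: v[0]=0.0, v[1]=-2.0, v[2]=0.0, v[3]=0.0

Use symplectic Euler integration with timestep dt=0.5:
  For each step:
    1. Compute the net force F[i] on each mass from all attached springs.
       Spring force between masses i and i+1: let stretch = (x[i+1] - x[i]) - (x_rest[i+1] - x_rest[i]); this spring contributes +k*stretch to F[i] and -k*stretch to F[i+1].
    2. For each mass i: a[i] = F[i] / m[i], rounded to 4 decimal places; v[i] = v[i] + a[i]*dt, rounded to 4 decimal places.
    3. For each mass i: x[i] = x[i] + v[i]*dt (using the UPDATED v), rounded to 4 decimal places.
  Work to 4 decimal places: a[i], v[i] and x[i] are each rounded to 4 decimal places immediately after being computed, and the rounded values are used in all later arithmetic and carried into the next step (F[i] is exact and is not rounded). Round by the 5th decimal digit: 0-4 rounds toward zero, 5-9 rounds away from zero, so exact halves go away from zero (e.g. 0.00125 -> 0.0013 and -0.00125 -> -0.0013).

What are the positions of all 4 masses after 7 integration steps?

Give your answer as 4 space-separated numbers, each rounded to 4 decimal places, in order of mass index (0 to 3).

Answer: 0.8537 6.6268 9.1972 12.6961

Derivation:
Step 0: x=[2.0000 9.0000 13.0000 17.0000] v=[0.0000 -2.0000 0.0000 0.0000]
Step 1: x=[2.7500 7.6250 13.0000 17.0000] v=[1.5000 -2.7500 0.0000 0.0000]
Step 2: x=[3.7188 6.3125 12.6563 17.0000] v=[1.9375 -2.6250 -0.6875 0.0000]
Step 3: x=[4.3360 5.4688 11.8125 16.9141] v=[1.2344 -1.6875 -1.6876 -0.1719]
Step 4: x=[4.2364 5.2764 10.6582 16.5528] v=[-0.1992 -0.3848 -2.3087 -0.7227]
Step 5: x=[3.3968 5.6268 9.6321 15.7178] v=[-1.6792 0.7007 -2.0523 -1.6700]
Step 6: x=[2.1147 6.1991 9.1261 14.3614] v=[-2.5642 1.1446 -1.0121 -2.7129]
Step 7: x=[0.8537 6.6268 9.1972 12.6961] v=[-2.5220 0.8553 0.1421 -3.3306]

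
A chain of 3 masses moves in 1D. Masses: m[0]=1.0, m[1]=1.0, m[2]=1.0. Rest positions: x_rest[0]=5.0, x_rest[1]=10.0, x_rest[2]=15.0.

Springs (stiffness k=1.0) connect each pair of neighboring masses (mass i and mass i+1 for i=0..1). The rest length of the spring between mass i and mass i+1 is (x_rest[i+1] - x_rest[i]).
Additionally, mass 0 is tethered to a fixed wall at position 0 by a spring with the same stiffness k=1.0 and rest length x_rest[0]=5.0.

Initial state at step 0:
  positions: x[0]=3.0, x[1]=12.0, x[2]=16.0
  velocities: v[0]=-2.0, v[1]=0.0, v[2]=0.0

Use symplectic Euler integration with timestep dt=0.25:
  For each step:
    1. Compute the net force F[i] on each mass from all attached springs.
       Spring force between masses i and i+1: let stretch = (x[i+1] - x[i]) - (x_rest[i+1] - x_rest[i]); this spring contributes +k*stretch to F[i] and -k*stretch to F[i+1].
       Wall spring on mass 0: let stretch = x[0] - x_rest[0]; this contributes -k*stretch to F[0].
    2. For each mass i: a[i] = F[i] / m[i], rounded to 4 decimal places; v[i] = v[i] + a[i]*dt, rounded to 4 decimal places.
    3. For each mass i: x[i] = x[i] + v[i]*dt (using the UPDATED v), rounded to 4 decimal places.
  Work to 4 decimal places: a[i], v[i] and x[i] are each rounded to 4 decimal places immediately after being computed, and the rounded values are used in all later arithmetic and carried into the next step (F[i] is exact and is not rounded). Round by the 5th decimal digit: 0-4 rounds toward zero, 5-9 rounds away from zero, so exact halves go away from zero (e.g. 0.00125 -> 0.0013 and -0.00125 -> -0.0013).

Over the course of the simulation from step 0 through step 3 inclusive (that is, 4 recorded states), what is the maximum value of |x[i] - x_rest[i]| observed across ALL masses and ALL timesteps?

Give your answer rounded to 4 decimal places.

Step 0: x=[3.0000 12.0000 16.0000] v=[-2.0000 0.0000 0.0000]
Step 1: x=[2.8750 11.6875 16.0625] v=[-0.5000 -1.2500 0.2500]
Step 2: x=[3.1211 11.0977 16.1641] v=[0.9844 -2.3594 0.4063]
Step 3: x=[3.6707 10.3260 16.2615] v=[2.1983 -3.0870 0.3897]
Max displacement = 2.1250

Answer: 2.1250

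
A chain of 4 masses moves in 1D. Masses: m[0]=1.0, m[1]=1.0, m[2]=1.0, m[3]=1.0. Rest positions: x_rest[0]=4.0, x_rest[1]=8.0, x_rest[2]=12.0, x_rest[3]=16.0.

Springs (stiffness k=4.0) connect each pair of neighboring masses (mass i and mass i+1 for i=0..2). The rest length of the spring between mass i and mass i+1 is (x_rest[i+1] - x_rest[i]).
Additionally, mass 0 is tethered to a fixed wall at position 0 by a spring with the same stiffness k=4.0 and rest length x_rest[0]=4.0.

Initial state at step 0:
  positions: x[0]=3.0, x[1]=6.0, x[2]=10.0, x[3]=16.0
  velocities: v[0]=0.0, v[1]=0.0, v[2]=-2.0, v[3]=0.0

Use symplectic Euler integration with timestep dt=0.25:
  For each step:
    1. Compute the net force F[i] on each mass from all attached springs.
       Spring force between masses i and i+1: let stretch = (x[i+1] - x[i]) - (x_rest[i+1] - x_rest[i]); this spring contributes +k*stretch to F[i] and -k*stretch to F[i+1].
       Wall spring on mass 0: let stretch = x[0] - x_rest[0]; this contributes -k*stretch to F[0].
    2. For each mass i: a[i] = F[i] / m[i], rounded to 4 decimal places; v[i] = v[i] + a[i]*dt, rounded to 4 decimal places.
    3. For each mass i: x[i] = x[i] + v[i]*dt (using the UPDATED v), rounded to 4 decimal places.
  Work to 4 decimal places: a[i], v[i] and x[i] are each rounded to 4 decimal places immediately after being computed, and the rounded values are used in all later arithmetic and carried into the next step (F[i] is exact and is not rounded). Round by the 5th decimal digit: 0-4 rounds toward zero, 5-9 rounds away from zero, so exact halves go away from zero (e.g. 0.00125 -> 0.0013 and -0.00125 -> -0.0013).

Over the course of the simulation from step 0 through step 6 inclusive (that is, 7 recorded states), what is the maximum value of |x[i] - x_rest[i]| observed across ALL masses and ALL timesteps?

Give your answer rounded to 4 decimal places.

Answer: 2.9804

Derivation:
Step 0: x=[3.0000 6.0000 10.0000 16.0000] v=[0.0000 0.0000 -2.0000 0.0000]
Step 1: x=[3.0000 6.2500 10.0000 15.5000] v=[0.0000 1.0000 0.0000 -2.0000]
Step 2: x=[3.0625 6.6250 10.4375 14.6250] v=[0.2500 1.5000 1.7500 -3.5000]
Step 3: x=[3.2500 7.0625 10.9688 13.7031] v=[0.7500 1.7500 2.1250 -3.6875]
Step 4: x=[3.5781 7.5235 11.2071 13.0977] v=[1.3125 1.8438 0.9530 -2.4218]
Step 5: x=[3.9981 7.9190 10.9971 13.0196] v=[1.6798 1.5820 -0.8400 -0.3124]
Step 6: x=[4.3988 8.1038 10.5232 13.4359] v=[1.6026 0.7392 -1.8956 1.6651]
Max displacement = 2.9804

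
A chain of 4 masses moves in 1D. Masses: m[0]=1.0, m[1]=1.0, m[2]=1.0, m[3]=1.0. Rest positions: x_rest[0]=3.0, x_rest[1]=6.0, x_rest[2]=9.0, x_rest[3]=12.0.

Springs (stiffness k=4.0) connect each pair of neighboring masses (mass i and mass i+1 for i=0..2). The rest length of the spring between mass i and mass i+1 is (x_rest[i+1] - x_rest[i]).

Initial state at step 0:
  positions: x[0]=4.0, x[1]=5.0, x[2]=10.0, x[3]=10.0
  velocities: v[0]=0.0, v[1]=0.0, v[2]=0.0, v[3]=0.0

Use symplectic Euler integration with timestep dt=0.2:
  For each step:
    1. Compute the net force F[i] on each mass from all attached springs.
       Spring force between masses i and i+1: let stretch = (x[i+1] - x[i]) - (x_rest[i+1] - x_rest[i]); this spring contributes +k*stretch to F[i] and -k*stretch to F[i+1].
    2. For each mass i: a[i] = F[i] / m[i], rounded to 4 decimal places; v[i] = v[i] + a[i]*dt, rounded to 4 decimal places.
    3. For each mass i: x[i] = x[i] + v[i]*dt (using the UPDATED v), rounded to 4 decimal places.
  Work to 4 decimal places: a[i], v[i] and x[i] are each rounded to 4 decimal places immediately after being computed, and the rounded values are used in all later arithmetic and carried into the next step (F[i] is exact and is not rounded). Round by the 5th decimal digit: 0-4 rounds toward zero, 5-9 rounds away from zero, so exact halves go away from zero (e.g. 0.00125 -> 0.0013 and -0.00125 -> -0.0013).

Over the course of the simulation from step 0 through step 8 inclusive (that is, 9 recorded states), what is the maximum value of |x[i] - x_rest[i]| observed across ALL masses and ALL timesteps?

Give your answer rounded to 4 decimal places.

Step 0: x=[4.0000 5.0000 10.0000 10.0000] v=[0.0000 0.0000 0.0000 0.0000]
Step 1: x=[3.6800 5.6400 9.2000 10.4800] v=[-1.6000 3.2000 -4.0000 2.4000]
Step 2: x=[3.1936 6.5360 8.0352 11.2352] v=[-2.4320 4.4800 -5.8240 3.7760]
Step 3: x=[2.7620 7.1371 7.1425 11.9584] v=[-2.1581 3.0054 -4.4634 3.6160]
Step 4: x=[2.5504 7.0390 7.0195 12.3911] v=[-1.0580 -0.4904 -0.6150 2.1633]
Step 5: x=[2.5770 6.2196 7.7591 12.4443] v=[0.1329 -4.0969 3.6979 0.2660]
Step 6: x=[2.7064 5.0637 9.0020 12.2279] v=[0.6470 -5.7794 6.2145 -1.0822]
Step 7: x=[2.7330 4.1608 10.1309 11.9753] v=[0.1328 -4.5146 5.6446 -1.2629]
Step 8: x=[2.5080 3.9846 10.5997 11.9076] v=[-1.1250 -0.8808 2.3440 -0.3384]
Max displacement = 2.0154

Answer: 2.0154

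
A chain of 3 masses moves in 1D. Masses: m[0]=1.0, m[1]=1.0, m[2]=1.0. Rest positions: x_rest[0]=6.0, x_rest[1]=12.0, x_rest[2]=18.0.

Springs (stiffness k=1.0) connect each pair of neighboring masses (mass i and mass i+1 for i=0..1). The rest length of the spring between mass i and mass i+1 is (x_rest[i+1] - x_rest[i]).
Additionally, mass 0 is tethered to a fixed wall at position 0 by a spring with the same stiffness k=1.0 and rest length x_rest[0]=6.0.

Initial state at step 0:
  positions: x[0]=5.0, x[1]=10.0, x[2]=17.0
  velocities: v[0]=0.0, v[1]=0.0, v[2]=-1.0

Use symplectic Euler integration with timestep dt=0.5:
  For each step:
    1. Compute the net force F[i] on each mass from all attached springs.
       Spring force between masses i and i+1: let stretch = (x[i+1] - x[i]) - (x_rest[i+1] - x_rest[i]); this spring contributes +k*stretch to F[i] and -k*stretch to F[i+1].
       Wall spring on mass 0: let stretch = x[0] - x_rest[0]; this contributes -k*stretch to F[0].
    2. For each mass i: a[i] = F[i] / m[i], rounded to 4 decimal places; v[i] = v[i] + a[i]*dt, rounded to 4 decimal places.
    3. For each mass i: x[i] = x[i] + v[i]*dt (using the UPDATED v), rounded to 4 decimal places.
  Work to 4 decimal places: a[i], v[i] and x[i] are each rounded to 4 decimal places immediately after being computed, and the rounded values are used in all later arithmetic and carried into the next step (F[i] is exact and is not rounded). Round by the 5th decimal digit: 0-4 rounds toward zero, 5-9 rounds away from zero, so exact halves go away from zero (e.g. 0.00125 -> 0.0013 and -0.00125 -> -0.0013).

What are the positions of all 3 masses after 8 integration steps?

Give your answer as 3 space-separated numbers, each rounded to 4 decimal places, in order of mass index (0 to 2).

Answer: 4.8234 11.3183 17.8393

Derivation:
Step 0: x=[5.0000 10.0000 17.0000] v=[0.0000 0.0000 -1.0000]
Step 1: x=[5.0000 10.5000 16.2500] v=[0.0000 1.0000 -1.5000]
Step 2: x=[5.1250 11.0625 15.5625] v=[0.2500 1.1250 -1.3750]
Step 3: x=[5.4532 11.2657 15.2500] v=[0.6563 0.4063 -0.6250]
Step 4: x=[5.8712 11.0118 15.4415] v=[0.8360 -0.5078 0.3829]
Step 5: x=[6.1066 10.5802 16.0256] v=[0.4707 -0.8633 1.1681]
Step 6: x=[5.9337 10.3915 16.7483] v=[-0.3458 -0.3774 1.4454]
Step 7: x=[5.3918 10.6776 17.3818] v=[-1.0838 0.5721 1.2670]
Step 8: x=[4.8234 11.3183 17.8393] v=[-1.1368 1.2813 0.9149]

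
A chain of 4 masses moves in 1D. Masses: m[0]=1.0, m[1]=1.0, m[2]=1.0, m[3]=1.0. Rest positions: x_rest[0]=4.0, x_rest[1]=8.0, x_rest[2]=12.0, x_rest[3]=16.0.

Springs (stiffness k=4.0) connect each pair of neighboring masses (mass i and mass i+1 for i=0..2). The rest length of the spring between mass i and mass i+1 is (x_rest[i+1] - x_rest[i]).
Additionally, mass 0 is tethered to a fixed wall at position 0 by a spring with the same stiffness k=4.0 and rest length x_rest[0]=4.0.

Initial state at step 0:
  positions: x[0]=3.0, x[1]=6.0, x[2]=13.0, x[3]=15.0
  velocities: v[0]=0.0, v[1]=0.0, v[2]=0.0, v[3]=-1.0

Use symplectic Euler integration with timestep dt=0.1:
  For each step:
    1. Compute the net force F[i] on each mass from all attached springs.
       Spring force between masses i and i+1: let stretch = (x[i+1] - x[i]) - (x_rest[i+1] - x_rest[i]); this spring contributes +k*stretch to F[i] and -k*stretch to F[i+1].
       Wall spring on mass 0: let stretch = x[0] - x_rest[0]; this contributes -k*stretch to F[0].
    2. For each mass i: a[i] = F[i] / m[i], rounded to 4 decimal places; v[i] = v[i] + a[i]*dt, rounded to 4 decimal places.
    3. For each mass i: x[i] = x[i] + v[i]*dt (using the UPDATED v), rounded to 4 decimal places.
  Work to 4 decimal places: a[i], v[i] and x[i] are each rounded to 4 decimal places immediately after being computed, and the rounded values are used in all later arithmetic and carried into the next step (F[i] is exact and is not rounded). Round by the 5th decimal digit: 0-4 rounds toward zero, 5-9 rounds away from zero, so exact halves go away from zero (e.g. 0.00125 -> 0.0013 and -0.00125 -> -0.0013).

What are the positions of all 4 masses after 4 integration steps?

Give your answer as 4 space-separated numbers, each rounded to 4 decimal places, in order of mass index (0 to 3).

Step 0: x=[3.0000 6.0000 13.0000 15.0000] v=[0.0000 0.0000 0.0000 -1.0000]
Step 1: x=[3.0000 6.1600 12.8000 14.9800] v=[0.0000 1.6000 -2.0000 -0.2000]
Step 2: x=[3.0064 6.4592 12.4216 15.0328] v=[0.0640 2.9920 -3.7840 0.5280]
Step 3: x=[3.0307 6.8588 11.9092 15.1412] v=[0.2426 3.9958 -5.1245 1.0835]
Step 4: x=[3.0869 7.3073 11.3240 15.2803] v=[0.5616 4.4847 -5.8519 1.3907]

Answer: 3.0869 7.3073 11.3240 15.2803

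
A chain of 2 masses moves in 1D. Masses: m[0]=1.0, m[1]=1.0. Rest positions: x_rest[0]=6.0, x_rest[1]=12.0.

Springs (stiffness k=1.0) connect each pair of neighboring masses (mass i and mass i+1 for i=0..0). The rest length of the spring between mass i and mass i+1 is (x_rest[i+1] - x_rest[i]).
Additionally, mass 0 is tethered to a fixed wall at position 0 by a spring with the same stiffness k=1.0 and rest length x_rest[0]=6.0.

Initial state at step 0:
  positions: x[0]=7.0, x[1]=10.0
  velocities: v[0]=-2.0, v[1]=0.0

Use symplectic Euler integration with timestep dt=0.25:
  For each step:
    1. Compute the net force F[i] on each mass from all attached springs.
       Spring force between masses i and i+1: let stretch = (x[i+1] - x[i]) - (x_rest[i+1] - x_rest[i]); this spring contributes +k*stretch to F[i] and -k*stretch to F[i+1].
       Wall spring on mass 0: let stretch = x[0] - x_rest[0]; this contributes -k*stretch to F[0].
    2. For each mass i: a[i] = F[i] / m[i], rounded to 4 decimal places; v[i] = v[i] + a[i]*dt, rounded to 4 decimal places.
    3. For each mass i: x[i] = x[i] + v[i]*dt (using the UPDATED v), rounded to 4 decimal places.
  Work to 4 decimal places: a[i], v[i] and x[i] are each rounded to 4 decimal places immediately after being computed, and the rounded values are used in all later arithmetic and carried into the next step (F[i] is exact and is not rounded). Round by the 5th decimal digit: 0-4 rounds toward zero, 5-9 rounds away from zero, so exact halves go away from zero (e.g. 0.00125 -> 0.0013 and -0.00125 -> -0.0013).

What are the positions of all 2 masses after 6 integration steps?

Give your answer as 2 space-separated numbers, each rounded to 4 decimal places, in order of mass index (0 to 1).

Step 0: x=[7.0000 10.0000] v=[-2.0000 0.0000]
Step 1: x=[6.2500 10.1875] v=[-3.0000 0.7500]
Step 2: x=[5.3555 10.5039] v=[-3.5781 1.2656]
Step 3: x=[4.4480 10.8735] v=[-3.6299 1.4785]
Step 4: x=[3.6641 11.2165] v=[-3.1355 1.3721]
Step 5: x=[3.1233 11.4625] v=[-2.1634 0.9840]
Step 6: x=[2.9085 11.5623] v=[-0.8594 0.3992]

Answer: 2.9085 11.5623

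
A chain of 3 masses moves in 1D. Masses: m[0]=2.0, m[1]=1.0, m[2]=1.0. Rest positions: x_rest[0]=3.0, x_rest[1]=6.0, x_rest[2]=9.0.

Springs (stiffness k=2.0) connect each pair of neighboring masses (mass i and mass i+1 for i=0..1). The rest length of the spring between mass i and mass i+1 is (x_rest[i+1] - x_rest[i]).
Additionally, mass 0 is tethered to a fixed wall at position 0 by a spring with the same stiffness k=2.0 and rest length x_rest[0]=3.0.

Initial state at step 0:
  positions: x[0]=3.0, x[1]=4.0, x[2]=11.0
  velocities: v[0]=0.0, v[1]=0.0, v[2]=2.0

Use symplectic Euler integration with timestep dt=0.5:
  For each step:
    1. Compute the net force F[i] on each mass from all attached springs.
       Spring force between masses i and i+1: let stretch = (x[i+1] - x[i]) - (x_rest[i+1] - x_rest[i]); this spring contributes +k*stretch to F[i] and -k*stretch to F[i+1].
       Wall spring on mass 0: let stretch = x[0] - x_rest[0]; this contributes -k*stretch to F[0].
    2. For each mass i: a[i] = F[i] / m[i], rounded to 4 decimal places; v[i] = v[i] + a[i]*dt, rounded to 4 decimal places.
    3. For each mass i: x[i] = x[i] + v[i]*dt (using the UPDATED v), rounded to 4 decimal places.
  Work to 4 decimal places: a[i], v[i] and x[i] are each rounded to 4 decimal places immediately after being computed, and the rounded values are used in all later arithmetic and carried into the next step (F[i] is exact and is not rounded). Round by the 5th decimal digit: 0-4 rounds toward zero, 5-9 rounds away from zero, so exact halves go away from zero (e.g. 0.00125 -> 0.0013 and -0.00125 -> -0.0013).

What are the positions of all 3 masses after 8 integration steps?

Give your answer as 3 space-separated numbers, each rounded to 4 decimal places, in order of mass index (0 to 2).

Step 0: x=[3.0000 4.0000 11.0000] v=[0.0000 0.0000 2.0000]
Step 1: x=[2.5000 7.0000 10.0000] v=[-1.0000 6.0000 -2.0000]
Step 2: x=[2.5000 9.2500 9.0000] v=[0.0000 4.5000 -2.0000]
Step 3: x=[3.5625 8.0000 9.6250] v=[2.1250 -2.5000 1.2500]
Step 4: x=[4.8438 5.3438 10.9375] v=[2.5625 -5.3125 2.6250]
Step 5: x=[5.0391 5.2344 10.9532] v=[0.3906 -0.2188 0.0313]
Step 6: x=[4.0235 7.8868 9.6095] v=[-2.0313 5.3047 -2.6875]
Step 7: x=[2.9678 9.4689 8.9044] v=[-2.1114 3.1641 -1.4102]
Step 8: x=[2.7954 7.5182 9.9816] v=[-0.3448 -3.9015 2.1543]

Answer: 2.7954 7.5182 9.9816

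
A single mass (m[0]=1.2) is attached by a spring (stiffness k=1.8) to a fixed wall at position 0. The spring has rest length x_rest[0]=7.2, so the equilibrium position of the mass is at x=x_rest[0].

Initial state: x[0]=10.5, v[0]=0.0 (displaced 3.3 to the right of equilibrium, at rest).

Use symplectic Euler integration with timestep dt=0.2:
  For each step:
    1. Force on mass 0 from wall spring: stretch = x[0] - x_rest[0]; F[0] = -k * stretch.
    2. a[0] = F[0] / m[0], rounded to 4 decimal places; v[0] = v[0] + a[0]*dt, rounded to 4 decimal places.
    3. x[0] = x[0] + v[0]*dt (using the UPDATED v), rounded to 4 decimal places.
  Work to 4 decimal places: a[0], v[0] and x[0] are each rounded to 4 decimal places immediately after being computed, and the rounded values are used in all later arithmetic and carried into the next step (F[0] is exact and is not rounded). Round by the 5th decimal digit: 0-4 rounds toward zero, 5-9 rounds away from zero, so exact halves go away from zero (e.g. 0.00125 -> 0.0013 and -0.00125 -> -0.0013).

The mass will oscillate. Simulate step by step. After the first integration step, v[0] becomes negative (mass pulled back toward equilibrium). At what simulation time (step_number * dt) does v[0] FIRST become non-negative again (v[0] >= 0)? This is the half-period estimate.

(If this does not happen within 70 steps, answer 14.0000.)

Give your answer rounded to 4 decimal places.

Step 0: x=[10.5000] v=[0.0000]
Step 1: x=[10.3020] v=[-0.9900]
Step 2: x=[9.9179] v=[-1.9206]
Step 3: x=[9.3707] v=[-2.7360]
Step 4: x=[8.6933] v=[-3.3872]
Step 5: x=[7.9263] v=[-3.8352]
Step 6: x=[7.1157] v=[-4.0531]
Step 7: x=[6.3101] v=[-4.0278]
Step 8: x=[5.5579] v=[-3.7608]
Step 9: x=[4.9043] v=[-3.2682]
Step 10: x=[4.3884] v=[-2.5795]
Step 11: x=[4.0412] v=[-1.7360]
Step 12: x=[3.8835] v=[-0.7884]
Step 13: x=[3.9248] v=[0.2066]
First v>=0 after going negative at step 13, time=2.6000

Answer: 2.6000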